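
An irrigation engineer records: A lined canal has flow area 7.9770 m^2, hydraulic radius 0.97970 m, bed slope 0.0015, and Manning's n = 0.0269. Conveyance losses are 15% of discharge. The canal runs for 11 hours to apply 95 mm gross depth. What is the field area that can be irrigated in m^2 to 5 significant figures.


Approach: apply Manning's equation with a conveyance and depth budget, Q = (1/n)*A*R^(2/3)*S^(1/2); Q_field = Q*(1-loss); Area = Q_field*t/(d/1000).
Step 1 — canal discharge (Manning's equation):
  Q = (1/0.0269) * 7.9770 * 0.97970^(2/3) * 0.0015^(1/2) = 11.32909 m^3/s
Step 2 — delivered flow: Q_field = 11.32909*(1 - 15/100) = 9.629726 m^3/s
Step 3 — volume delivered: V = 9.629726 * 11*3600 = 381337.2 m^3
Step 4 — area served: A = V / (depth/1000) = 381337.2 / 0.095 = 4014100 m^2
Therefore the field area that can be irrigated = 4014100 m^2.


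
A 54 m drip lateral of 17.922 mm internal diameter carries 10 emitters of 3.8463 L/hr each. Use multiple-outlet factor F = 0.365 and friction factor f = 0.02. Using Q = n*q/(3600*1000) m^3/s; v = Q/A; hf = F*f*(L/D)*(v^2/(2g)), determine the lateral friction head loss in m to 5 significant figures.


Q = 10*3.8463/(3600*1000) = 1.068417e-05 m^3/s
A = pi*(17.922e-3/2)^2 = 2.522684e-04 m^2, so v = Q/A = 0.04235238 m/s
hf = 0.365*0.02*(54/0.017922)*(0.04235238^2/(2*9.81)) = 0.0020109 m
Therefore the lateral friction head loss = 0.0020109 m.


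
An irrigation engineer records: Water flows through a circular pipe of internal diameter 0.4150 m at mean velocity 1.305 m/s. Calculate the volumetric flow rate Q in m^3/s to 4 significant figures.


Approach: apply the continuity equation for pipe flow, Q = A * v with A = pi*(D/2)^2.
A = pi*(0.4150/2)^2 = 0.135265 m^2
Q = 0.135265 * 1.305 = 0.1765 m^3/s
Therefore the volumetric flow rate Q = 0.1765 m^3/s.


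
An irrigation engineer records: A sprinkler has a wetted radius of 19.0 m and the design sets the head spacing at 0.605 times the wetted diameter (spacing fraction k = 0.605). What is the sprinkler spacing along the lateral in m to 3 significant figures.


Approach: apply the sprinkler spacing rule (spacing as a fraction of wetted diameter), S = k*(2*R).
S = 0.605 * (2 * 19.0) = 23.0 m
Therefore the sprinkler spacing along the lateral = 23.0 m.


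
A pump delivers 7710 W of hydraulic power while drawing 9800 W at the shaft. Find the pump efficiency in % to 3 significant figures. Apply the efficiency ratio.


Approach: apply the efficiency ratio, eta = (P_out/P_in)*100.
eta = (7710 / 9800) * 100 = 78.7 %
Therefore the pump efficiency = 78.7 %.


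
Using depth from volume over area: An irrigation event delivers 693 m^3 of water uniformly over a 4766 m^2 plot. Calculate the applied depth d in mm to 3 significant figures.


Approach: apply depth from volume over area, d = (V/A)*1000.
d = (693 / 4766) * 1000 = 145 mm
Therefore the applied depth d = 145 mm.


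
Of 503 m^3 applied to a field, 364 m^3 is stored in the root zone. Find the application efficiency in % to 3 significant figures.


Approach: apply the application efficiency ratio, Ea = (stored/applied)*100.
Ea = (364/503)*100 = 72.4 %
Therefore the application efficiency = 72.4 %.


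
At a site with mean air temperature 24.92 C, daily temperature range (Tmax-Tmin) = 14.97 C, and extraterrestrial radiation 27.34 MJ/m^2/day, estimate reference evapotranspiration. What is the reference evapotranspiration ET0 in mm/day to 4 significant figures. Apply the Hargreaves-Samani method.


Approach: apply the Hargreaves-Samani method, ET0 = 0.0023*(Tmean+17.8)*sqrt(Tmax-Tmin)*0.408*Ra.
ET0 = 0.0023*(24.92+17.8)*sqrt(14.97)*0.408*27.34 = 4.241 mm/day
Therefore the reference evapotranspiration ET0 = 4.241 mm/day.


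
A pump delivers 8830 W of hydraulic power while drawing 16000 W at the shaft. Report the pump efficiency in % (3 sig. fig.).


Approach: apply the efficiency ratio, eta = (P_out/P_in)*100.
eta = (8830 / 16000) * 100 = 55.2 %
Therefore the pump efficiency = 55.2 %.


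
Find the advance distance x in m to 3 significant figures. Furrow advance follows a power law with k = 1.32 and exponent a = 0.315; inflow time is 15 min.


Approach: apply the power-law advance function, x = k*t^a.
x = 1.32 * 15^0.315 = 3.10 m
Therefore the advance distance x = 3.10 m.


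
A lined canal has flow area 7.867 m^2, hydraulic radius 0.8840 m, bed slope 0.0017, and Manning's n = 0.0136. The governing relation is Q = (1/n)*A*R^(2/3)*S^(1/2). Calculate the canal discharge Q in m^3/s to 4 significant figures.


Q = (1/0.0136) * 7.867 * 0.8840^(2/3) * 0.0017^(1/2) = 21.97 m^3/s
Therefore the canal discharge Q = 21.97 m^3/s.


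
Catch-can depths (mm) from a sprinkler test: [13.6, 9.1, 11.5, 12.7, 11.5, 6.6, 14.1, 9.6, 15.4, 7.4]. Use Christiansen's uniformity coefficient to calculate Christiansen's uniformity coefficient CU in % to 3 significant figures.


Approach: apply Christiansen's uniformity coefficient, CU = (1 - mean_abs_deviation/mean)*100.
mean = 11.150 mm
mean |d_i - mean| = 2.3800 mm
CU = (1 - 2.3800/11.150)*100 = 78.7 %
Therefore Christiansen's uniformity coefficient CU = 78.7 %.


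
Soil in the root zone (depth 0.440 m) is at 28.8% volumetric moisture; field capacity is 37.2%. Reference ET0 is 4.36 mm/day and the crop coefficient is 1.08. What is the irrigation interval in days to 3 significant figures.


Approach: apply soil-water budget scheduling, SMD = (FC-theta)/100*depth*1000; ETc = ET0*Kc; interval = SMD/ETc.
Step 1 — soil moisture deficit:
  SMD = (37.2 - 28.8)/100 * 0.440 * 1000 = 36.960 mm
Step 2 — daily crop ET (ETc = ET0*Kc):
  ETc = 4.36 * 1.08 = 4.7088 mm/day
Step 3 — irrigation interval (SMD/ETc):
  interval = 36.960 / 4.7088 = 7.85 days
Therefore the irrigation interval = 7.85 days.


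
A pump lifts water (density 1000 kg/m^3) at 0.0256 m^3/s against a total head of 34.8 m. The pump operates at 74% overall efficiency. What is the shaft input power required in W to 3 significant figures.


Approach: apply hydraulic power then efficiency conversion, P = rho*g*Q*H; P_in = P/eta.
Step 1 — hydraulic power (P = rho*g*Q*H):
  P = 1000 * 9.81 * 0.0256 * 34.8 = 8739.5 W
Step 2 — input power: P_in = P/eta = 8739.5 / 0.74 = 11800 W
Therefore the shaft input power required = 11800 W.


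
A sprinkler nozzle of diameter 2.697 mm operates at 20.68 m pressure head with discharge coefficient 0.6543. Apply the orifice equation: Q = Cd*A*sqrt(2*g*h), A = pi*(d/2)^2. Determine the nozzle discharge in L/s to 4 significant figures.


A = pi*(2.697e-3/2)^2 = 5.71284e-06 m^2
Q = 0.6543 * 5.71284e-06 * sqrt(2*9.81*20.68) * 1000 = 0.07529 L/s
Therefore the nozzle discharge = 0.07529 L/s.


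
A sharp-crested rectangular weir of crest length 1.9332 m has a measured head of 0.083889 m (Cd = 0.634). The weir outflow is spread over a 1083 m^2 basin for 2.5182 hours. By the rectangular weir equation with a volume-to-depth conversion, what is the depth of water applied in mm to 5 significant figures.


Approach: apply the rectangular weir equation with a volume-to-depth conversion, Q = (2/3)*Cd*L*sqrt(2g)*H^1.5; d = Q*t/A * 1000.
Step 1 — weir discharge:
  Q = (2/3)*0.634*1.9332*sqrt(2*9.81)*0.083889^1.5 = 0.08793906 m^3/s
Step 2 — volume: V = 0.08793906 * 2.5182*3600 = 797.2133 m^3
Step 3 — depth: d = V/A * 1000 = 797.2133/1083 * 1000 = 736.12 mm
Therefore the depth of water applied = 736.12 mm.


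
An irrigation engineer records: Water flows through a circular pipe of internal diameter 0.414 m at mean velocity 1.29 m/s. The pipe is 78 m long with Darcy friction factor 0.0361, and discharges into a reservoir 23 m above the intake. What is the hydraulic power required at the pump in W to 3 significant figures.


Approach: apply continuity + Darcy-Weisbach + hydraulic power, Q = A*v; hf = f*(L/D)*(v^2/(2g)); H = static + hf; P = rho*g*Q*H.
Step 1 — flow rate (continuity, Q = A*v):
  A = pi*(0.414/2)^2 = 0.13461 m^2
  Q = 0.13461 * 1.29 = 0.17365 m^3/s
Step 2 — friction head loss (Darcy-Weisbach):
  hf = 0.0361 * (78/0.414) * (1.29^2 / (2*9.81))
  hf = 0.57688 m
Step 3 — total head: H = 23 + 0.57688 = 23.577 m
Step 4 — hydraulic power (P = rho*g*Q*H):
  P = 1000 * 9.81 * 0.17365 * 23.577 = 40200 W
Therefore the hydraulic power required at the pump = 40200 W.


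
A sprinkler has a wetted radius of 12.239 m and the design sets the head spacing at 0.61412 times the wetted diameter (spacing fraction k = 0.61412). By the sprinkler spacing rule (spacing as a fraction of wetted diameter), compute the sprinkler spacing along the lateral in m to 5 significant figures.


Approach: apply the sprinkler spacing rule (spacing as a fraction of wetted diameter), S = k*(2*R).
S = 0.61412 * (2 * 12.239) = 15.032 m
Therefore the sprinkler spacing along the lateral = 15.032 m.


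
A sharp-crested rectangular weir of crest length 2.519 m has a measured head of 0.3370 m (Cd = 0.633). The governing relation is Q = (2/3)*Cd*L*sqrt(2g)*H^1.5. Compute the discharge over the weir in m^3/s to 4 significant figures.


Q = (2/3)*0.633*2.519*sqrt(2*9.81)*0.3370^1.5 = 0.9212 m^3/s
Therefore the discharge over the weir = 0.9212 m^3/s.


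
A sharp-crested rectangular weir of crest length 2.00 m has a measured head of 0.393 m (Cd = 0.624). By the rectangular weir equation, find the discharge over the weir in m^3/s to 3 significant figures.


Approach: apply the rectangular weir equation, Q = (2/3)*Cd*L*sqrt(2g)*H^1.5.
Q = (2/3)*0.624*2.00*sqrt(2*9.81)*0.393^1.5 = 0.908 m^3/s
Therefore the discharge over the weir = 0.908 m^3/s.


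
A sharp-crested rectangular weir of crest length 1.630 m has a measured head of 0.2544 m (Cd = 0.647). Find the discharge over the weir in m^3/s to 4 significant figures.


Approach: apply the rectangular weir equation, Q = (2/3)*Cd*L*sqrt(2g)*H^1.5.
Q = (2/3)*0.647*1.630*sqrt(2*9.81)*0.2544^1.5 = 0.3996 m^3/s
Therefore the discharge over the weir = 0.3996 m^3/s.


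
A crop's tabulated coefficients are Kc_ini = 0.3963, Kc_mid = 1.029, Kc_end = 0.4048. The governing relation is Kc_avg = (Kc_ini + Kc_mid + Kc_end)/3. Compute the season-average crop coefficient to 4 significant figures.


Kc_avg = (0.3963 + 1.029 + 0.4048)/3 = 0.6100
Therefore the season-average crop coefficient = 0.6100.


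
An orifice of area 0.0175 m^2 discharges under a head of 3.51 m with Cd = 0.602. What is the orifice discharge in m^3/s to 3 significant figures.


Approach: apply the orifice equation, Q = Cd*A*sqrt(2*g*h).
Q = 0.602 * 0.0175 * sqrt(2*9.81*3.51) = 0.0874 m^3/s
Therefore the orifice discharge = 0.0874 m^3/s.


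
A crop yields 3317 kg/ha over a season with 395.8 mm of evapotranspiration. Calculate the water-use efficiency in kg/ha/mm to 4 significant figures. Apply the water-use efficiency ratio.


Approach: apply the water-use efficiency ratio, WUE = yield/ET.
WUE = 3317 / 395.8 = 8.380 kg/ha/mm
Therefore the water-use efficiency = 8.380 kg/ha/mm.


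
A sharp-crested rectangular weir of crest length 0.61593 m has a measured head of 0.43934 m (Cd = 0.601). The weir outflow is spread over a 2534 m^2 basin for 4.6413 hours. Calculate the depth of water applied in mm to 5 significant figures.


Approach: apply the rectangular weir equation with a volume-to-depth conversion, Q = (2/3)*Cd*L*sqrt(2g)*H^1.5; d = Q*t/A * 1000.
Step 1 — weir discharge:
  Q = (2/3)*0.601*0.61593*sqrt(2*9.81)*0.43934^1.5 = 0.3183209 m^3/s
Step 2 — volume: V = 0.3183209 * 4.6413*3600 = 5318.723 m^3
Step 3 — depth: d = V/A * 1000 = 5318.723/2534 * 1000 = 2098.9 mm
Therefore the depth of water applied = 2098.9 mm.


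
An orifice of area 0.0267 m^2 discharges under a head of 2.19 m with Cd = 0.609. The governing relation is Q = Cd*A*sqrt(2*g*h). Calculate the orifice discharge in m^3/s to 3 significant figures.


Q = 0.609 * 0.0267 * sqrt(2*9.81*2.19) = 0.107 m^3/s
Therefore the orifice discharge = 0.107 m^3/s.


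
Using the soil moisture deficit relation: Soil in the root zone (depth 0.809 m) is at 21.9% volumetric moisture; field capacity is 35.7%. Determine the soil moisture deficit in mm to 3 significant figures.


Approach: apply the soil moisture deficit relation, SMD = (FC - theta)/100 * depth * 1000.
SMD = (35.7 - 21.9)/100 * 0.809 * 1000 = 112 mm
Therefore the soil moisture deficit = 112 mm.


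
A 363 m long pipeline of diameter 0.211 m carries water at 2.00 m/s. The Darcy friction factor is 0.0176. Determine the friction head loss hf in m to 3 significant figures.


Approach: apply the Darcy-Weisbach equation, hf = f*(L/D)*(v^2/(2g)).
hf = 0.0176 * (363/0.211) * (2.00^2 / (2*9.81))
hf = 6.17 m
Therefore the friction head loss hf = 6.17 m.


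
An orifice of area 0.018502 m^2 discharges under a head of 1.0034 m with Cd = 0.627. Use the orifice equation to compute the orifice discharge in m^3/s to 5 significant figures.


Approach: apply the orifice equation, Q = Cd*A*sqrt(2*g*h).
Q = 0.627 * 0.018502 * sqrt(2*9.81*1.0034) = 0.051472 m^3/s
Therefore the orifice discharge = 0.051472 m^3/s.


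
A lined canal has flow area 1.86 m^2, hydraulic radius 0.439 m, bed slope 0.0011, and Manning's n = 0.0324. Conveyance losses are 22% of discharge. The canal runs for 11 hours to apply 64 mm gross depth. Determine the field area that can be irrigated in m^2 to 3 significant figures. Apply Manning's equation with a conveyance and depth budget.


Approach: apply Manning's equation with a conveyance and depth budget, Q = (1/n)*A*R^(2/3)*S^(1/2); Q_field = Q*(1-loss); Area = Q_field*t/(d/1000).
Step 1 — canal discharge (Manning's equation):
  Q = (1/0.0324) * 1.86 * 0.439^(2/3) * 0.0011^(1/2) = 1.0998 m^3/s
Step 2 — delivered flow: Q_field = 1.0998*(1 - 22/100) = 0.85783 m^3/s
Step 3 — volume delivered: V = 0.85783 * 11*3600 = 33970 m^3
Step 4 — area served: A = V / (depth/1000) = 33970 / 0.064 = 531000 m^2
Therefore the field area that can be irrigated = 531000 m^2.


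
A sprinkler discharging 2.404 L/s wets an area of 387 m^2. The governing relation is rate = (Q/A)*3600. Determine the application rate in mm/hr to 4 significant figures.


rate = (2.404 / 387) * 3600 = 22.36 mm/hr
Therefore the application rate = 22.36 mm/hr.


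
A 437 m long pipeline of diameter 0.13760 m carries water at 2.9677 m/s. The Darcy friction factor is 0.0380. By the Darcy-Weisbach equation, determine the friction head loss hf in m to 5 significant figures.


Approach: apply the Darcy-Weisbach equation, hf = f*(L/D)*(v^2/(2g)).
hf = 0.0380 * (437/0.13760) * (2.9677^2 / (2*9.81))
hf = 54.174 m
Therefore the friction head loss hf = 54.174 m.


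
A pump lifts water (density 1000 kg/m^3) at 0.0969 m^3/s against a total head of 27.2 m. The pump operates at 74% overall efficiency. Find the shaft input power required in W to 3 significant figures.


Approach: apply hydraulic power then efficiency conversion, P = rho*g*Q*H; P_in = P/eta.
Step 1 — hydraulic power (P = rho*g*Q*H):
  P = 1000 * 9.81 * 0.0969 * 27.2 = 25856 W
Step 2 — input power: P_in = P/eta = 25856 / 0.74 = 34900 W
Therefore the shaft input power required = 34900 W.


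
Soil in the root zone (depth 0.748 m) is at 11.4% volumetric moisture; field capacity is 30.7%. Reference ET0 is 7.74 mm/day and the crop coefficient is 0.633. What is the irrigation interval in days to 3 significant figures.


Approach: apply soil-water budget scheduling, SMD = (FC-theta)/100*depth*1000; ETc = ET0*Kc; interval = SMD/ETc.
Step 1 — soil moisture deficit:
  SMD = (30.7 - 11.4)/100 * 0.748 * 1000 = 144.36 mm
Step 2 — daily crop ET (ETc = ET0*Kc):
  ETc = 7.74 * 0.633 = 4.8994 mm/day
Step 3 — irrigation interval (SMD/ETc):
  interval = 144.36 / 4.8994 = 29.5 days
Therefore the irrigation interval = 29.5 days.


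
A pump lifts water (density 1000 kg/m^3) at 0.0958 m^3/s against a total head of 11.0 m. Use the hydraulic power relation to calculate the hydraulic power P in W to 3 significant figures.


Approach: apply the hydraulic power relation, P = rho*g*Q*H.
P = 1000 * 9.81 * 0.0958 * 11.0 = 10300 W
Therefore the hydraulic power P = 10300 W.


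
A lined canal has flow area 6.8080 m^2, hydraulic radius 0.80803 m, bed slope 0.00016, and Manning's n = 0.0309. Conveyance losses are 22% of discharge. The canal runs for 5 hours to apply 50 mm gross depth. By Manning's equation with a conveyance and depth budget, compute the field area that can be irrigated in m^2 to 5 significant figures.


Approach: apply Manning's equation with a conveyance and depth budget, Q = (1/n)*A*R^(2/3)*S^(1/2); Q_field = Q*(1-loss); Area = Q_field*t/(d/1000).
Step 1 — canal discharge (Manning's equation):
  Q = (1/0.0309) * 6.8080 * 0.80803^(2/3) * 0.00016^(1/2) = 2.417720 m^3/s
Step 2 — delivered flow: Q_field = 2.417720*(1 - 22/100) = 1.885822 m^3/s
Step 3 — volume delivered: V = 1.885822 * 5*3600 = 33944.79 m^3
Step 4 — area served: A = V / (depth/1000) = 33944.79 / 0.05 = 678900 m^2
Therefore the field area that can be irrigated = 678900 m^2.


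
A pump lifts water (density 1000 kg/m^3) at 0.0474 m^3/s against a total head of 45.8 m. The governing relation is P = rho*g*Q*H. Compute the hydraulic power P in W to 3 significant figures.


P = 1000 * 9.81 * 0.0474 * 45.8 = 21300 W
Therefore the hydraulic power P = 21300 W.


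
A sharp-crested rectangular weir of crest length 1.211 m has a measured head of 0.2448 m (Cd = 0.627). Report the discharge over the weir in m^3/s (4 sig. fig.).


Approach: apply the rectangular weir equation, Q = (2/3)*Cd*L*sqrt(2g)*H^1.5.
Q = (2/3)*0.627*1.211*sqrt(2*9.81)*0.2448^1.5 = 0.2716 m^3/s
Therefore the discharge over the weir = 0.2716 m^3/s.


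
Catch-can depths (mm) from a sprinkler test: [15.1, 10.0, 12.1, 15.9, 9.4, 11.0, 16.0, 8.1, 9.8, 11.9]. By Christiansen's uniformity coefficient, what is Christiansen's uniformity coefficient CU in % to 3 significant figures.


Approach: apply Christiansen's uniformity coefficient, CU = (1 - mean_abs_deviation/mean)*100.
mean = 11.930 mm
mean |d_i - mean| = 2.2760 mm
CU = (1 - 2.2760/11.930)*100 = 80.9 %
Therefore Christiansen's uniformity coefficient CU = 80.9 %.


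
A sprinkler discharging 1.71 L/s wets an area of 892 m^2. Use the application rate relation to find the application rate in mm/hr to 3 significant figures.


Approach: apply the application rate relation, rate = (Q/A)*3600.
rate = (1.71 / 892) * 3600 = 6.90 mm/hr
Therefore the application rate = 6.90 mm/hr.


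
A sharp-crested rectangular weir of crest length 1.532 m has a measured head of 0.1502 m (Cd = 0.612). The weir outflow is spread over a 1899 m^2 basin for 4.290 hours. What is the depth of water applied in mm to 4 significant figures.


Approach: apply the rectangular weir equation with a volume-to-depth conversion, Q = (2/3)*Cd*L*sqrt(2g)*H^1.5; d = Q*t/A * 1000.
Step 1 — weir discharge:
  Q = (2/3)*0.612*1.532*sqrt(2*9.81)*0.1502^1.5 = 0.161166 m^3/s
Step 2 — volume: V = 0.161166 * 4.290*3600 = 2489.05 m^3
Step 3 — depth: d = V/A * 1000 = 2489.05/1899 * 1000 = 1311 mm
Therefore the depth of water applied = 1311 mm.


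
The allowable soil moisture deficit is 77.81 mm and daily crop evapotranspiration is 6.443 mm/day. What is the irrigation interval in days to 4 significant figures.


Approach: apply the irrigation interval relation, interval = SMD / ETc.
interval = 77.81 / 6.443 = 12.08 days
Therefore the irrigation interval = 12.08 days.


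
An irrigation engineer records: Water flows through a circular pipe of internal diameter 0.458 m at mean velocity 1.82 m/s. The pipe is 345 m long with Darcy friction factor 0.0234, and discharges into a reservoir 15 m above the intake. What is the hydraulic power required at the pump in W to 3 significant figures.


Approach: apply continuity + Darcy-Weisbach + hydraulic power, Q = A*v; hf = f*(L/D)*(v^2/(2g)); H = static + hf; P = rho*g*Q*H.
Step 1 — flow rate (continuity, Q = A*v):
  A = pi*(0.458/2)^2 = 0.16475 m^2
  Q = 0.16475 * 1.82 = 0.29984 m^3/s
Step 2 — friction head loss (Darcy-Weisbach):
  hf = 0.0234 * (345/0.458) * (1.82^2 / (2*9.81))
  hf = 2.9759 m
Step 3 — total head: H = 15 + 2.9759 = 17.976 m
Step 4 — hydraulic power (P = rho*g*Q*H):
  P = 1000 * 9.81 * 0.29984 * 17.976 = 52900 W
Therefore the hydraulic power required at the pump = 52900 W.


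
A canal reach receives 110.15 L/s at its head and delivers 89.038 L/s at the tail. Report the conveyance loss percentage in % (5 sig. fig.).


Approach: apply the conveyance loss ratio, loss% = ((Q_head - Q_tail)/Q_head)*100.
loss = ((110.15 - 89.038)/110.15)*100 = 19.167 %
Therefore the conveyance loss percentage = 19.167 %.


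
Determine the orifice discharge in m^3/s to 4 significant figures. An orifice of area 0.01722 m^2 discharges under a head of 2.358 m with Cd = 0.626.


Approach: apply the orifice equation, Q = Cd*A*sqrt(2*g*h).
Q = 0.626 * 0.01722 * sqrt(2*9.81*2.358) = 0.07332 m^3/s
Therefore the orifice discharge = 0.07332 m^3/s.


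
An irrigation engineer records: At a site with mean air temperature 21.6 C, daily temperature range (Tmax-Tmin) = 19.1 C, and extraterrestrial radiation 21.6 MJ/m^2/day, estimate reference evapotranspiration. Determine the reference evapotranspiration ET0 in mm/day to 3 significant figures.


Approach: apply the Hargreaves-Samani method, ET0 = 0.0023*(Tmean+17.8)*sqrt(Tmax-Tmin)*0.408*Ra.
ET0 = 0.0023*(21.6+17.8)*sqrt(19.1)*0.408*21.6 = 3.49 mm/day
Therefore the reference evapotranspiration ET0 = 3.49 mm/day.


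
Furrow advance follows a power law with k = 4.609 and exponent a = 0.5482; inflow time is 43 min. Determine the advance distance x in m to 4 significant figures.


Approach: apply the power-law advance function, x = k*t^a.
x = 4.609 * 43^0.5482 = 36.23 m
Therefore the advance distance x = 36.23 m.


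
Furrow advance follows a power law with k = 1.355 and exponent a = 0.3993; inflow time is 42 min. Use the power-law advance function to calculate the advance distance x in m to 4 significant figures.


Approach: apply the power-law advance function, x = k*t^a.
x = 1.355 * 42^0.3993 = 6.027 m
Therefore the advance distance x = 6.027 m.


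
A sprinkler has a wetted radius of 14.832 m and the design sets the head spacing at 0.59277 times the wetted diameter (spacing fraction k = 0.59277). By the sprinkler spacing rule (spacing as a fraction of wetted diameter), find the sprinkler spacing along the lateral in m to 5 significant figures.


Approach: apply the sprinkler spacing rule (spacing as a fraction of wetted diameter), S = k*(2*R).
S = 0.59277 * (2 * 14.832) = 17.584 m
Therefore the sprinkler spacing along the lateral = 17.584 m.


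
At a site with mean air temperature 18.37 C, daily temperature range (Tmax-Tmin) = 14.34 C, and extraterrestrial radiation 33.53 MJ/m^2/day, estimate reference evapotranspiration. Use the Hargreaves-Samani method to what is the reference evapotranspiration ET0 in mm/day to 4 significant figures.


Approach: apply the Hargreaves-Samani method, ET0 = 0.0023*(Tmean+17.8)*sqrt(Tmax-Tmin)*0.408*Ra.
ET0 = 0.0023*(18.37+17.8)*sqrt(14.34)*0.408*33.53 = 4.310 mm/day
Therefore the reference evapotranspiration ET0 = 4.310 mm/day.


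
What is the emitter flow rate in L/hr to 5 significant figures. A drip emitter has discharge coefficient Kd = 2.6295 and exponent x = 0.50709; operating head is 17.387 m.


Approach: apply the emitter characteristic equation, q = Kd * h^x.
q = 2.6295 * 17.387^0.50709 = 11.189 L/hr
Therefore the emitter flow rate = 11.189 L/hr.


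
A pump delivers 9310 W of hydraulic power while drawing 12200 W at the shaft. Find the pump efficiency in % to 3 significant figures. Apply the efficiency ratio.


Approach: apply the efficiency ratio, eta = (P_out/P_in)*100.
eta = (9310 / 12200) * 100 = 76.3 %
Therefore the pump efficiency = 76.3 %.


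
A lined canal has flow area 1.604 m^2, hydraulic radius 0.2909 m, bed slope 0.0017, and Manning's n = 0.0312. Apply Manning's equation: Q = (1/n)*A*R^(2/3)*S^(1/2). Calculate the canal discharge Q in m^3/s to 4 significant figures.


Q = (1/0.0312) * 1.604 * 0.2909^(2/3) * 0.0017^(1/2) = 0.9306 m^3/s
Therefore the canal discharge Q = 0.9306 m^3/s.


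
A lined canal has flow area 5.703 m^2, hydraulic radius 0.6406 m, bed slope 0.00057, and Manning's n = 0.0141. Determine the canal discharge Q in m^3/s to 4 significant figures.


Approach: apply Manning's equation, Q = (1/n)*A*R^(2/3)*S^(1/2).
Q = (1/0.0141) * 5.703 * 0.6406^(2/3) * 0.00057^(1/2) = 7.176 m^3/s
Therefore the canal discharge Q = 7.176 m^3/s.


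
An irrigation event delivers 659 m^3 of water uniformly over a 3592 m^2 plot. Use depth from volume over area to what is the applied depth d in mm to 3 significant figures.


Approach: apply depth from volume over area, d = (V/A)*1000.
d = (659 / 3592) * 1000 = 183 mm
Therefore the applied depth d = 183 mm.


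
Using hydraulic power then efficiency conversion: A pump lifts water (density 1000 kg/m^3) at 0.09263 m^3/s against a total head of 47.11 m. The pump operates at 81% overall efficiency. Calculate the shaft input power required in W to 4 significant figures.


Approach: apply hydraulic power then efficiency conversion, P = rho*g*Q*H; P_in = P/eta.
Step 1 — hydraulic power (P = rho*g*Q*H):
  P = 1000 * 9.81 * 0.09263 * 47.11 = 42808.9 W
Step 2 — input power: P_in = P/eta = 42808.9 / 0.81 = 52850 W
Therefore the shaft input power required = 52850 W.


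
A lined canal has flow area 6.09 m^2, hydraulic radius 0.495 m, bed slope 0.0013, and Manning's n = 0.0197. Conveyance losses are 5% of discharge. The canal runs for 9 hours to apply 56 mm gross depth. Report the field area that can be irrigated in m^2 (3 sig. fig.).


Approach: apply Manning's equation with a conveyance and depth budget, Q = (1/n)*A*R^(2/3)*S^(1/2); Q_field = Q*(1-loss); Area = Q_field*t/(d/1000).
Step 1 — canal discharge (Manning's equation):
  Q = (1/0.0197) * 6.09 * 0.495^(2/3) * 0.0013^(1/2) = 6.9747 m^3/s
Step 2 — delivered flow: Q_field = 6.9747*(1 - 5/100) = 6.6260 m^3/s
Step 3 — volume delivered: V = 6.6260 * 9*3600 = 214680 m^3
Step 4 — area served: A = V / (depth/1000) = 214680 / 0.056 = 3830000 m^2
Therefore the field area that can be irrigated = 3830000 m^2.


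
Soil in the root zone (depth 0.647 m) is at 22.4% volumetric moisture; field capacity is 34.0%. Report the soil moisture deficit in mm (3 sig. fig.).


Approach: apply the soil moisture deficit relation, SMD = (FC - theta)/100 * depth * 1000.
SMD = (34.0 - 22.4)/100 * 0.647 * 1000 = 75.1 mm
Therefore the soil moisture deficit = 75.1 mm.


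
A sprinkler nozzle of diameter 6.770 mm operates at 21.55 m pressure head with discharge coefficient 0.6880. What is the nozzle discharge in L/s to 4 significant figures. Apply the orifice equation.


Approach: apply the orifice equation, Q = Cd*A*sqrt(2*g*h), A = pi*(d/2)^2.
A = pi*(6.770e-3/2)^2 = 3.59971e-05 m^2
Q = 0.6880 * 3.59971e-05 * sqrt(2*9.81*21.55) * 1000 = 0.5092 L/s
Therefore the nozzle discharge = 0.5092 L/s.


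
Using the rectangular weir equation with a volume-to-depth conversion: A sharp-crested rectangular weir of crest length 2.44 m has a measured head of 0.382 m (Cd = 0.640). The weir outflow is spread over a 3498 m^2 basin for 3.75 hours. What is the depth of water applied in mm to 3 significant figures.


Approach: apply the rectangular weir equation with a volume-to-depth conversion, Q = (2/3)*Cd*L*sqrt(2g)*H^1.5; d = Q*t/A * 1000.
Step 1 — weir discharge:
  Q = (2/3)*0.640*2.44*sqrt(2*9.81)*0.382^1.5 = 1.0887 m^3/s
Step 2 — volume: V = 1.0887 * 3.75*3600 = 14698 m^3
Step 3 — depth: d = V/A * 1000 = 14698/3498 * 1000 = 4200 mm
Therefore the depth of water applied = 4200 mm.


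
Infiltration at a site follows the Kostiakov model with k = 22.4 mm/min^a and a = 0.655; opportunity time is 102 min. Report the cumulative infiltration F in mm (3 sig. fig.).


Approach: apply the Kostiakov infiltration equation, F = k*t^a.
F = 22.4 * 102^0.655 = 463 mm
Therefore the cumulative infiltration F = 463 mm.


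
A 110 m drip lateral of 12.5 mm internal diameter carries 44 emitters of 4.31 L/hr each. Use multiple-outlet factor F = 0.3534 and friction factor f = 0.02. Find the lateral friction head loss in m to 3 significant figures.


Approach: apply Darcy-Weisbach with the multiple-outlet F-factor, Q = n*q/(3600*1000) m^3/s; v = Q/A; hf = F*f*(L/D)*(v^2/(2g)).
Q = 44*4.31/(3600*1000) = 5.2678e-05 m^3/s
A = pi*(12.5e-3/2)^2 = 1.2272e-04 m^2, so v = Q/A = 0.42926 m/s
hf = 0.3534*0.02*(110/0.0125)*(0.42926^2/(2*9.81)) = 0.584 m
Therefore the lateral friction head loss = 0.584 m.


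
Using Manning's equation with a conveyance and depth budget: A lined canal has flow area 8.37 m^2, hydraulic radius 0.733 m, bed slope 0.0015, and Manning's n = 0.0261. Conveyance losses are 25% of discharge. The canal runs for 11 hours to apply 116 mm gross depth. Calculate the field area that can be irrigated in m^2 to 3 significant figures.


Approach: apply Manning's equation with a conveyance and depth budget, Q = (1/n)*A*R^(2/3)*S^(1/2); Q_field = Q*(1-loss); Area = Q_field*t/(d/1000).
Step 1 — canal discharge (Manning's equation):
  Q = (1/0.0261) * 8.37 * 0.733^(2/3) * 0.0015^(1/2) = 10.097 m^3/s
Step 2 — delivered flow: Q_field = 10.097*(1 - 25/100) = 7.5729 m^3/s
Step 3 — volume delivered: V = 7.5729 * 11*3600 = 299890 m^3
Step 4 — area served: A = V / (depth/1000) = 299890 / 0.116 = 2590000 m^2
Therefore the field area that can be irrigated = 2590000 m^2.


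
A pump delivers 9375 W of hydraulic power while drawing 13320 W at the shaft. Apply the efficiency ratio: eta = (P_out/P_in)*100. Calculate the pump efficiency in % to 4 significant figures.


eta = (9375 / 13320) * 100 = 70.38 %
Therefore the pump efficiency = 70.38 %.


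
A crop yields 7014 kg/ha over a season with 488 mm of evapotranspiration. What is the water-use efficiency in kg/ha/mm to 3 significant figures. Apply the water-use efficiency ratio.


Approach: apply the water-use efficiency ratio, WUE = yield/ET.
WUE = 7014 / 488 = 14.4 kg/ha/mm
Therefore the water-use efficiency = 14.4 kg/ha/mm.


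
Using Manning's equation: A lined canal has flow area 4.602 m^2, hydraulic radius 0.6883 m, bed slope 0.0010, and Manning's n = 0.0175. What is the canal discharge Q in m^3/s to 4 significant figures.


Approach: apply Manning's equation, Q = (1/n)*A*R^(2/3)*S^(1/2).
Q = (1/0.0175) * 4.602 * 0.6883^(2/3) * 0.0010^(1/2) = 6.483 m^3/s
Therefore the canal discharge Q = 6.483 m^3/s.


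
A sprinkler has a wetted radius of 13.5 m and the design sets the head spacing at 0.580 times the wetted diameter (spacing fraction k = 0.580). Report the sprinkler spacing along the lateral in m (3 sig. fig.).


Approach: apply the sprinkler spacing rule (spacing as a fraction of wetted diameter), S = k*(2*R).
S = 0.580 * (2 * 13.5) = 15.7 m
Therefore the sprinkler spacing along the lateral = 15.7 m.


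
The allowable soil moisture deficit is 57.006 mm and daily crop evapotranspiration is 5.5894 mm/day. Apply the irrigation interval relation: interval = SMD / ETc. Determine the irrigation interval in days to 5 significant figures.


interval = 57.006 / 5.5894 = 10.199 days
Therefore the irrigation interval = 10.199 days.


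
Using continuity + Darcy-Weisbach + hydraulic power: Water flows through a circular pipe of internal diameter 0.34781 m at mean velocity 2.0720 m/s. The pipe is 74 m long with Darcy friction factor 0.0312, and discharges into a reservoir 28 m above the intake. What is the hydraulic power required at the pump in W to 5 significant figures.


Approach: apply continuity + Darcy-Weisbach + hydraulic power, Q = A*v; hf = f*(L/D)*(v^2/(2g)); H = static + hf; P = rho*g*Q*H.
Step 1 — flow rate (continuity, Q = A*v):
  A = pi*(0.34781/2)^2 = 0.09501103 m^2
  Q = 0.09501103 * 2.0720 = 0.1968628 m^3/s
Step 2 — friction head loss (Darcy-Weisbach):
  hf = 0.0312 * (74/0.34781) * (2.0720^2 / (2*9.81))
  hf = 1.452529 m
Step 3 — total head: H = 28 + 1.452529 = 29.45253 m
Step 4 — hydraulic power (P = rho*g*Q*H):
  P = 1000 * 9.81 * 0.1968628 * 29.45253 = 56879 W
Therefore the hydraulic power required at the pump = 56879 W.


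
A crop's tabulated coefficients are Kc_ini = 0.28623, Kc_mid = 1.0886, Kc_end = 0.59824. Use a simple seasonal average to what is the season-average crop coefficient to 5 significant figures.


Approach: apply a simple seasonal average, Kc_avg = (Kc_ini + Kc_mid + Kc_end)/3.
Kc_avg = (0.28623 + 1.0886 + 0.59824)/3 = 0.65769
Therefore the season-average crop coefficient = 0.65769.


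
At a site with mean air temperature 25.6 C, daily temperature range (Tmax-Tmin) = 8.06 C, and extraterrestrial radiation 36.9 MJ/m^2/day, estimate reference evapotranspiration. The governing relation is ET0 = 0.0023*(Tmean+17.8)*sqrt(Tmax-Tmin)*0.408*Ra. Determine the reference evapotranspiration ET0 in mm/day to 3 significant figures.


ET0 = 0.0023*(25.6+17.8)*sqrt(8.06)*0.408*36.9 = 4.27 mm/day
Therefore the reference evapotranspiration ET0 = 4.27 mm/day.


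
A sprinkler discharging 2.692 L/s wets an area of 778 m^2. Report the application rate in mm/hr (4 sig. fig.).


Approach: apply the application rate relation, rate = (Q/A)*3600.
rate = (2.692 / 778) * 3600 = 12.46 mm/hr
Therefore the application rate = 12.46 mm/hr.


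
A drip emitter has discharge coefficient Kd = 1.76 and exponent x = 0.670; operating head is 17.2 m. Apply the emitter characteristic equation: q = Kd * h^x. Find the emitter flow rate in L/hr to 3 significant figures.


q = 1.76 * 17.2^0.670 = 11.8 L/hr
Therefore the emitter flow rate = 11.8 L/hr.


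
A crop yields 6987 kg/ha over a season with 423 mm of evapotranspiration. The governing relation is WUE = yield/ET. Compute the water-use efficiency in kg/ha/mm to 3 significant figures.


WUE = 6987 / 423 = 16.5 kg/ha/mm
Therefore the water-use efficiency = 16.5 kg/ha/mm.


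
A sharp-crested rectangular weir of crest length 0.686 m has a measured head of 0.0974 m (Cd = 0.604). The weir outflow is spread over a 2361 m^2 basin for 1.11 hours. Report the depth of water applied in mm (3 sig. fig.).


Approach: apply the rectangular weir equation with a volume-to-depth conversion, Q = (2/3)*Cd*L*sqrt(2g)*H^1.5; d = Q*t/A * 1000.
Step 1 — weir discharge:
  Q = (2/3)*0.604*0.686*sqrt(2*9.81)*0.0974^1.5 = 0.037193 m^3/s
Step 2 — volume: V = 0.037193 * 1.11*3600 = 148.62 m^3
Step 3 — depth: d = V/A * 1000 = 148.62/2361 * 1000 = 62.9 mm
Therefore the depth of water applied = 62.9 mm.


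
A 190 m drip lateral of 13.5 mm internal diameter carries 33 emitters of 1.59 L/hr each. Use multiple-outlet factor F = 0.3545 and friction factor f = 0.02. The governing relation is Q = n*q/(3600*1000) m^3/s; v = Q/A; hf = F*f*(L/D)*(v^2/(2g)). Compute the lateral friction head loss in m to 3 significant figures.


Q = 33*1.59/(3600*1000) = 1.4575e-05 m^3/s
A = pi*(13.5e-3/2)^2 = 1.4314e-04 m^2, so v = Q/A = 0.10182 m/s
hf = 0.3545*0.02*(190/0.0135)*(0.10182^2/(2*9.81)) = 0.0527 m
Therefore the lateral friction head loss = 0.0527 m.


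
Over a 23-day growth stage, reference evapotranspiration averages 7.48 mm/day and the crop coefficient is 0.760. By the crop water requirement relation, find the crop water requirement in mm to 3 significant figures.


Approach: apply the crop water requirement relation, CWR = ET0 * Kc * days.
CWR = 7.48 * 0.760 * 23 = 131 mm
Therefore the crop water requirement = 131 mm.


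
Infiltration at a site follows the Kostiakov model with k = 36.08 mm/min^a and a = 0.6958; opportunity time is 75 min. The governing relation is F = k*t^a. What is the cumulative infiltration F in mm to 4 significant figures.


F = 36.08 * 75^0.6958 = 727.7 mm
Therefore the cumulative infiltration F = 727.7 mm.


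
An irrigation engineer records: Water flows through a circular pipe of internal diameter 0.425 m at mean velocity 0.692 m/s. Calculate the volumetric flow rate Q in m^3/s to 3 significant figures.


Approach: apply the continuity equation for pipe flow, Q = A * v with A = pi*(D/2)^2.
A = pi*(0.425/2)^2 = 0.14186 m^2
Q = 0.14186 * 0.692 = 0.0982 m^3/s
Therefore the volumetric flow rate Q = 0.0982 m^3/s.


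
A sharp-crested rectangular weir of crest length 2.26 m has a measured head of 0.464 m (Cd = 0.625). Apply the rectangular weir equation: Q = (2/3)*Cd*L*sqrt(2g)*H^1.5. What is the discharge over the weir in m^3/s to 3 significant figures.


Q = (2/3)*0.625*2.26*sqrt(2*9.81)*0.464^1.5 = 1.32 m^3/s
Therefore the discharge over the weir = 1.32 m^3/s.


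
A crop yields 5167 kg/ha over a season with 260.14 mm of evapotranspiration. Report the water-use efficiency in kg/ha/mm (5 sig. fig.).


Approach: apply the water-use efficiency ratio, WUE = yield/ET.
WUE = 5167 / 260.14 = 19.862 kg/ha/mm
Therefore the water-use efficiency = 19.862 kg/ha/mm.


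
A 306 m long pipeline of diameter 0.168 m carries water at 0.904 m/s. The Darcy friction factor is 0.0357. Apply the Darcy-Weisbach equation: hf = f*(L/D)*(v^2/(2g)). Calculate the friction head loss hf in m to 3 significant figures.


hf = 0.0357 * (306/0.168) * (0.904^2 / (2*9.81))
hf = 2.71 m
Therefore the friction head loss hf = 2.71 m.


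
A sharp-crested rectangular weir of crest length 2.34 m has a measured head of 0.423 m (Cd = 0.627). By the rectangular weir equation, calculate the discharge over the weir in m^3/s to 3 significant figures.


Approach: apply the rectangular weir equation, Q = (2/3)*Cd*L*sqrt(2g)*H^1.5.
Q = (2/3)*0.627*2.34*sqrt(2*9.81)*0.423^1.5 = 1.19 m^3/s
Therefore the discharge over the weir = 1.19 m^3/s.


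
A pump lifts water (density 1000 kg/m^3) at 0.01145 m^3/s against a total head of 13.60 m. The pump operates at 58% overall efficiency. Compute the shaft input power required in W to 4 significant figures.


Approach: apply hydraulic power then efficiency conversion, P = rho*g*Q*H; P_in = P/eta.
Step 1 — hydraulic power (P = rho*g*Q*H):
  P = 1000 * 9.81 * 0.01145 * 13.60 = 1527.61 W
Step 2 — input power: P_in = P/eta = 1527.61 / 0.58 = 2634 W
Therefore the shaft input power required = 2634 W.


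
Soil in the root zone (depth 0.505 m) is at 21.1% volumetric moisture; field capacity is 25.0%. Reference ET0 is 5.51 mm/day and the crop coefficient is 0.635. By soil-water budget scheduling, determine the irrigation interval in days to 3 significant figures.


Approach: apply soil-water budget scheduling, SMD = (FC-theta)/100*depth*1000; ETc = ET0*Kc; interval = SMD/ETc.
Step 1 — soil moisture deficit:
  SMD = (25.0 - 21.1)/100 * 0.505 * 1000 = 19.695 mm
Step 2 — daily crop ET (ETc = ET0*Kc):
  ETc = 5.51 * 0.635 = 3.4989 mm/day
Step 3 — irrigation interval (SMD/ETc):
  interval = 19.695 / 3.4989 = 5.63 days
Therefore the irrigation interval = 5.63 days.


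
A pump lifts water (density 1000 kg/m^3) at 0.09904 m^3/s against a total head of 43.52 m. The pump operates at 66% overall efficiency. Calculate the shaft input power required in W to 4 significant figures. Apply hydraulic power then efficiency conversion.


Approach: apply hydraulic power then efficiency conversion, P = rho*g*Q*H; P_in = P/eta.
Step 1 — hydraulic power (P = rho*g*Q*H):
  P = 1000 * 9.81 * 0.09904 * 43.52 = 42283.3 W
Step 2 — input power: P_in = P/eta = 42283.3 / 0.66 = 64070 W
Therefore the shaft input power required = 64070 W.


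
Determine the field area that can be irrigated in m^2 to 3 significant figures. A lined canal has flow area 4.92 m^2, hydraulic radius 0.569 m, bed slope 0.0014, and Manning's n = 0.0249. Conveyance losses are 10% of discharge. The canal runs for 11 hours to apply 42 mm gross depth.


Approach: apply Manning's equation with a conveyance and depth budget, Q = (1/n)*A*R^(2/3)*S^(1/2); Q_field = Q*(1-loss); Area = Q_field*t/(d/1000).
Step 1 — canal discharge (Manning's equation):
  Q = (1/0.0249) * 4.92 * 0.569^(2/3) * 0.0014^(1/2) = 5.0766 m^3/s
Step 2 — delivered flow: Q_field = 5.0766*(1 - 10/100) = 4.5689 m^3/s
Step 3 — volume delivered: V = 4.5689 * 11*3600 = 180930 m^3
Step 4 — area served: A = V / (depth/1000) = 180930 / 0.042 = 4310000 m^2
Therefore the field area that can be irrigated = 4310000 m^2.
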